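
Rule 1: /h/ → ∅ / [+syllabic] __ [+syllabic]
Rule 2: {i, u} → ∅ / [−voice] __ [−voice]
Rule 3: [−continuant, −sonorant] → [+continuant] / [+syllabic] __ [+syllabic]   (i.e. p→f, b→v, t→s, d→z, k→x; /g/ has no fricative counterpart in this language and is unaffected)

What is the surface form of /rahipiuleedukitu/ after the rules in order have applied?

raifiuleezuktu

Rule 1 (intervocalic h-deletion): /h/ occurs between vowels /a/ and /i/, so it deletes. /rahipiuleedukitu/ → raipiuleedukitu.
Rule 2 (high vowel syncope): /i/ is a high vowel flanked by voiceless consonants /k/ and /t/, so it deletes. /raipiuleedukitu/ → raipiuleeduktu.
Rule 3 (intervocalic spirantization): /p/ is a stop between vowels /i/ and /i/, so it spirantizes to the fricative [f]. /d/ is a stop between vowels /e/ and /u/, so it spirantizes to the fricative [z]. /raipiuleeduktu/ → raifiuleezuktu.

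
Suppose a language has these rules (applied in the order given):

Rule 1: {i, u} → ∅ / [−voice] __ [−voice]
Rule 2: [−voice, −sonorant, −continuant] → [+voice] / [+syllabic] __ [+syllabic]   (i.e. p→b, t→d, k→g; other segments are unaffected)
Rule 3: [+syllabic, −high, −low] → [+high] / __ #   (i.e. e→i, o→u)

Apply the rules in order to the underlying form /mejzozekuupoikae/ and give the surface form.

Rule 1 (high vowel syncope): no segment meets the environment; /mejzozekuupoikae/ is unchanged.
Rule 2 (intervocalic voicing): /k/ is a voiceless stop between vowels /e/ and /u/, so it voices to [g]. /p/ is a voiceless stop between vowels /u/ and /o/, so it voices to [b]. /k/ is a voiceless stop between vowels /i/ and /a/, so it voices to [g]. /mejzozekuupoikae/ → mejzozeguuboigae.
Rule 3 (final vowel raising): /e/ is a mid vowel in word-final position, so it raises to [i]. /mejzozeguuboigae/ → mejzozeguuboigai.

mejzozeguuboigai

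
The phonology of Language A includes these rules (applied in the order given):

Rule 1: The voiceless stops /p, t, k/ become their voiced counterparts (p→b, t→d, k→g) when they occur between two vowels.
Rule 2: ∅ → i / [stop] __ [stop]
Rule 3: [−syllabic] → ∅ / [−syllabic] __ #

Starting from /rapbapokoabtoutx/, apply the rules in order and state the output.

rapibabogoabitout

Rule 1 (intervocalic voicing): /p/ is a voiceless stop between vowels /a/ and /o/, so it voices to [b]. /k/ is a voiceless stop between vowels /o/ and /o/, so it voices to [g]. /rapbapokoabtoutx/ → rapbabogoabtoutx.
Rule 2 (stop-cluster i-epenthesis): /p/ and /b/ form a stop–stop cluster, so [i] is inserted between them. /b/ and /t/ form a stop–stop cluster, so [i] is inserted between them. /rapbabogoabtoutx/ → rapibabogoabitoutx.
Rule 3 (final cluster simplification): /x/ is the second consonant of a word-final cluster /tx/, so it deletes. /rapibabogoabitoutx/ → rapibabogoabitout.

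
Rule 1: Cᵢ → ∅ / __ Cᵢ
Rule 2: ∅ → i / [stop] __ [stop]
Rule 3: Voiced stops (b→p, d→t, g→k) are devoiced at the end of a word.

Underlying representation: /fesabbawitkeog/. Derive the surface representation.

Rule 1 (degemination): /bb/ is a geminate; the first /b/ deletes. /fesabbawitkeog/ → fesabawitkeog.
Rule 2 (stop-cluster i-epenthesis): /t/ and /k/ form a stop–stop cluster, so [i] is inserted between them. /fesabawitkeog/ → fesabawitikeog.
Rule 3 (final devoicing): /g/ is a voiced stop in word-final position, so it devoices to [k]. /fesabawitikeog/ → fesabawitikeok.

fesabawitikeok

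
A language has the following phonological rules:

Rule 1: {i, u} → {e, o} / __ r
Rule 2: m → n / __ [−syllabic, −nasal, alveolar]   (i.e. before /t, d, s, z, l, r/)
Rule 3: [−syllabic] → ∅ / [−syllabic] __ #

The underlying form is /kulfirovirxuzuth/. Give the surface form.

kulferoverxuzut

Rule 1 (pre-rhotic lowering): /i/ is a high vowel immediately before /r/, so it lowers to [e]. /i/ is a high vowel immediately before /r/, so it lowers to [e]. /kulfirovirxuzuth/ → kulferoverxuzuth.
Rule 2 (nasal place assimilation): no segment meets the environment; /kulferoverxuzuth/ is unchanged.
Rule 3 (final cluster simplification): /h/ is the second consonant of a word-final cluster /th/, so it deletes. /kulferoverxuzuth/ → kulferoverxuzut.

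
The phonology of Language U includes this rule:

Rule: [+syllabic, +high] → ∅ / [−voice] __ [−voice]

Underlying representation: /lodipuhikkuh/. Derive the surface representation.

lodiphkkh

/u/ is a high vowel flanked by voiceless consonants /p/ and /h/, so it deletes.
/i/ is a high vowel flanked by voiceless consonants /h/ and /k/, so it deletes.
/u/ is a high vowel flanked by voiceless consonants /k/ and /h/, so it deletes.
The other instance of /i/ does not occur in the required environment and remains unchanged.
Surface form: [lodiphkkh].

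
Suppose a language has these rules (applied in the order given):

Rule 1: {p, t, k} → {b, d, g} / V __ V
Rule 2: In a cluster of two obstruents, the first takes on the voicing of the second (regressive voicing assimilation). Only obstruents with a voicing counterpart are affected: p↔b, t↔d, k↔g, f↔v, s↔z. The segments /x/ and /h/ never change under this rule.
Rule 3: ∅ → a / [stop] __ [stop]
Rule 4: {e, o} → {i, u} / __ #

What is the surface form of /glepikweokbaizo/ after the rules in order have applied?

glebikweogabaizu

Rule 1 (intervocalic voicing): /p/ is a voiceless stop between vowels /e/ and /i/, so it voices to [b]. /glepikweokbaizo/ → glebikweokbaizo.
Rule 2 (regressive voicing assimilation): /k/ precedes the voiced obstruent /b/, so it voices to [g] by assimilation. /glebikweokbaizo/ → glebikweogbaizo.
Rule 3 (stop-cluster a-epenthesis): /g/ and /b/ form a stop–stop cluster, so [a] is inserted between them. /glebikweogbaizo/ → glebikweogabaizo.
Rule 4 (final vowel raising): /o/ is a mid vowel in word-final position, so it raises to [u]. /glebikweogabaizo/ → glebikweogabaizu.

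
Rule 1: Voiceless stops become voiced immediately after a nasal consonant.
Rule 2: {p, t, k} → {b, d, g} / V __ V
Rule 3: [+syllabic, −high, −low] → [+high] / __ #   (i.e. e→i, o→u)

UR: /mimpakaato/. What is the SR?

mimbagaadu

Rule 1 (post-nasal voicing): /p/ is a voiceless stop immediately after the nasal /m/, so it voices to [b]. /mimpakaato/ → mimbakaato.
Rule 2 (intervocalic voicing): /k/ is a voiceless stop between vowels /a/ and /a/, so it voices to [g]. /t/ is a voiceless stop between vowels /a/ and /o/, so it voices to [d]. /mimbakaato/ → mimbagaado.
Rule 3 (final vowel raising): /o/ is a mid vowel in word-final position, so it raises to [u]. /mimbagaado/ → mimbagaadu.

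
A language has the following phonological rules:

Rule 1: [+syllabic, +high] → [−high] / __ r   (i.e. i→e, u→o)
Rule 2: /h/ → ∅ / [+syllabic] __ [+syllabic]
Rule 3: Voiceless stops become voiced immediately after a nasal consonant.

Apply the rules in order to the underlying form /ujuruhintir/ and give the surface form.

ujoruinder

Rule 1 (pre-rhotic lowering): /u/ is a high vowel immediately before /r/, so it lowers to [o]. /i/ is a high vowel immediately before /r/, so it lowers to [e]. /ujuruhintir/ → ujoruhinter.
Rule 2 (intervocalic h-deletion): /h/ occurs between vowels /u/ and /i/, so it deletes. /ujoruhinter/ → ujoruinter.
Rule 3 (post-nasal voicing): /t/ is a voiceless stop immediately after the nasal /n/, so it voices to [d]. /ujoruinter/ → ujoruinder.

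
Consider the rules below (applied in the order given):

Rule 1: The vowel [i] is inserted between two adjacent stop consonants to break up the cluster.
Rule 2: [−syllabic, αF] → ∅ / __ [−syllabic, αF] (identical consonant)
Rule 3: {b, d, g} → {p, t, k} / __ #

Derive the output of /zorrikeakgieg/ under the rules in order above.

zorikeakigiek

Rule 1 (stop-cluster i-epenthesis): /k/ and /g/ form a stop–stop cluster, so [i] is inserted between them. /zorrikeakgieg/ → zorrikeakigieg.
Rule 2 (degemination): /rr/ is a geminate; the first /r/ deletes. /zorrikeakigieg/ → zorikeakigieg.
Rule 3 (final devoicing): /g/ is a voiced stop in word-final position, so it devoices to [k]. /zorikeakigieg/ → zorikeakigiek.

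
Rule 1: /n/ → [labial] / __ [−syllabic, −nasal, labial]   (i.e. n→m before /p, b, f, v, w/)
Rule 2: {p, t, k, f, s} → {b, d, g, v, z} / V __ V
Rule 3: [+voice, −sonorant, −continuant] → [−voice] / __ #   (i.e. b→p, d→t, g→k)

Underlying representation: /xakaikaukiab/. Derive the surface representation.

Rule 1 (nasal place assimilation): no segment meets the environment; /xakaikaukiab/ is unchanged.
Rule 2 (intervocalic voicing): /k/ is a voiceless obstruent between vowels /a/ and /a/, so it voices to [g]. /k/ is a voiceless obstruent between vowels /i/ and /a/, so it voices to [g]. /k/ is a voiceless obstruent between vowels /u/ and /i/, so it voices to [g]. /xakaikaukiab/ → xagaigaugiab.
Rule 3 (final devoicing): /b/ is a voiced stop in word-final position, so it devoices to [p]. /xagaigaugiab/ → xagaigaugiap.

xagaigaugiap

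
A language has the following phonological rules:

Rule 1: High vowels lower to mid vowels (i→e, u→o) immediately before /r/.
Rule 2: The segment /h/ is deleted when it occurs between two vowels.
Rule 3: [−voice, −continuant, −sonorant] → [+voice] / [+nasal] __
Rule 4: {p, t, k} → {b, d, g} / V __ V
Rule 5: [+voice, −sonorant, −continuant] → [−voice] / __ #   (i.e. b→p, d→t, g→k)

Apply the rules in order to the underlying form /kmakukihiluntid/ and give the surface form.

kmagugiilundit

Rule 1 (pre-rhotic lowering): no segment meets the environment; /kmakukihiluntid/ is unchanged.
Rule 2 (intervocalic h-deletion): /h/ occurs between vowels /i/ and /i/, so it deletes. /kmakukihiluntid/ → kmakukiiluntid.
Rule 3 (post-nasal voicing): /t/ is a voiceless stop immediately after the nasal /n/, so it voices to [d]. /kmakukiiluntid/ → kmakukiilundid.
Rule 4 (intervocalic voicing): /k/ is a voiceless stop between vowels /a/ and /u/, so it voices to [g]. /k/ is a voiceless stop between vowels /u/ and /i/, so it voices to [g]. /kmakukiilundid/ → kmagugiilundid.
Rule 5 (final devoicing): /d/ is a voiced stop in word-final position, so it devoices to [t]. /kmagugiilundid/ → kmagugiilundit.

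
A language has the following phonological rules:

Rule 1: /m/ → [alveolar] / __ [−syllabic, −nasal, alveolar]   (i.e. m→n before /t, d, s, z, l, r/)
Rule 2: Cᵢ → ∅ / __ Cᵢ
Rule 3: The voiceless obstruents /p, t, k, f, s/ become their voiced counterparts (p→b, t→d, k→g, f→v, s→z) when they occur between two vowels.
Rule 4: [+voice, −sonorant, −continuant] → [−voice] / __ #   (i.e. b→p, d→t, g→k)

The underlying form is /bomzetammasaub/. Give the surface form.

Rule 1 (nasal place assimilation): /m/ precedes the alveolar consonant /z/, so it assimilates in place to [n]. /bomzetammasaub/ → bonzetammasaub.
Rule 2 (degemination): /mm/ is a geminate; the first /m/ deletes. /bonzetammasaub/ → bonzetamasaub.
Rule 3 (intervocalic voicing): /t/ is a voiceless obstruent between vowels /e/ and /a/, so it voices to [d]. /s/ is a voiceless obstruent between vowels /a/ and /a/, so it voices to [z]. /bonzetamasaub/ → bonzedamazaub.
Rule 4 (final devoicing): /b/ is a voiced stop in word-final position, so it devoices to [p]. /bonzedamazaub/ → bonzedamazaup.

bonzedamazaup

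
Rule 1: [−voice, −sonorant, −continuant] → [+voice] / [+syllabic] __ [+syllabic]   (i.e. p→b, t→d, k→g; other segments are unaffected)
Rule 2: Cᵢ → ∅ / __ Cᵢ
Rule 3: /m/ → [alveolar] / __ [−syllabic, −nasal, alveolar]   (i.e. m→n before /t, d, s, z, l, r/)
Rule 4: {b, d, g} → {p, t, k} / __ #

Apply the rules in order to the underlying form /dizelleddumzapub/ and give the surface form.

Rule 1 (intervocalic voicing): /p/ is a voiceless stop between vowels /a/ and /u/, so it voices to [b]. /dizelleddumzapub/ → dizelleddumzabub.
Rule 2 (degemination): /ll/ is a geminate; the first /l/ deletes. /dd/ is a geminate; the first /d/ deletes. /dizelleddumzabub/ → dizeledumzabub.
Rule 3 (nasal place assimilation): /m/ precedes the alveolar consonant /z/, so it assimilates in place to [n]. /dizeledumzabub/ → dizeledunzabub.
Rule 4 (final devoicing): /b/ is a voiced stop in word-final position, so it devoices to [p]. /dizeledunzabub/ → dizeledunzabup.

dizeledunzabup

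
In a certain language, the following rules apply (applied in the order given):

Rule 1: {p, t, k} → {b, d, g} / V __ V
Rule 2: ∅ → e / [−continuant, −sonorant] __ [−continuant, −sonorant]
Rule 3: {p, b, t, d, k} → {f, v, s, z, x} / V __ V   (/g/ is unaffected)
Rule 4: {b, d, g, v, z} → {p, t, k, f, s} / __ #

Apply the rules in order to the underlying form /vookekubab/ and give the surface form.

Rule 1 (intervocalic voicing): /k/ is a voiceless stop between vowels /o/ and /e/, so it voices to [g]. /k/ is a voiceless stop between vowels /e/ and /u/, so it voices to [g]. /vookekubab/ → voogegubab.
Rule 2 (stop-cluster e-epenthesis): no segment meets the environment; /voogegubab/ is unchanged.
Rule 3 (intervocalic spirantization): /b/ is a stop between vowels /u/ and /a/, so it spirantizes to the fricative [v]. /voogegubab/ → voogeguvab.
Rule 4 (final devoicing): /b/ is a voiced obstruent in word-final position, so it devoices to [p]. /voogeguvab/ → voogeguvap.

voogeguvap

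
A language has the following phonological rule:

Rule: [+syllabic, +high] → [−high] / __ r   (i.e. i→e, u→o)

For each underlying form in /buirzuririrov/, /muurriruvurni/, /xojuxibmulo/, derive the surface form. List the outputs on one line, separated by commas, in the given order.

buerzorererov, muorreruvorni, xojuxibmulo

/buirzuririrov/: /i/ is a high vowel immediately before /r/, so it lowers to [e]. /u/ is a high vowel immediately before /r/, so it lowers to [o]. /i/ is a high vowel immediately before /r/, so it lowers to [e]. /i/ is a high vowel immediately before /r/, so it lowers to [e]. → [buerzorererov].
/muurriruvurni/: /u/ is a high vowel immediately before /r/, so it lowers to [o]. /i/ is a high vowel immediately before /r/, so it lowers to [e]. /u/ is a high vowel immediately before /r/, so it lowers to [o]. → [muorreruvorni].
/xojuxibmulo/: the rule's environment is not met; surfaces unchanged as [xojuxibmulo].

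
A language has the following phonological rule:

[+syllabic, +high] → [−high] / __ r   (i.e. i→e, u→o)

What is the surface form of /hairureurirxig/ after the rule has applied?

Scanning /hairureurirxig/: /i/ is a high vowel immediately before /r/, so it lowers to [e]; /u/ is a high vowel immediately before /r/, so it lowers to [o]; /u/ is a high vowel immediately before /r/, so it lowers to [o]; /i/ is a high vowel immediately before /r/, so it lowers to [e]; /i/ at position 13 is not in the conditioning environment.
Result: [haeroreorerxig].

haeroreorerxig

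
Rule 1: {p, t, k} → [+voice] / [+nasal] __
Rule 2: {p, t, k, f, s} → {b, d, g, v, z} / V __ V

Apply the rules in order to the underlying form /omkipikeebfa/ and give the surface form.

omgibigeebfa

Rule 1 (post-nasal voicing): /k/ is a voiceless stop immediately after the nasal /m/, so it voices to [g]. /omkipikeebfa/ → omgipikeebfa.
Rule 2 (intervocalic voicing): /p/ is a voiceless obstruent between vowels /i/ and /i/, so it voices to [b]. /k/ is a voiceless obstruent between vowels /i/ and /e/, so it voices to [g]. /omgipikeebfa/ → omgibigeebfa.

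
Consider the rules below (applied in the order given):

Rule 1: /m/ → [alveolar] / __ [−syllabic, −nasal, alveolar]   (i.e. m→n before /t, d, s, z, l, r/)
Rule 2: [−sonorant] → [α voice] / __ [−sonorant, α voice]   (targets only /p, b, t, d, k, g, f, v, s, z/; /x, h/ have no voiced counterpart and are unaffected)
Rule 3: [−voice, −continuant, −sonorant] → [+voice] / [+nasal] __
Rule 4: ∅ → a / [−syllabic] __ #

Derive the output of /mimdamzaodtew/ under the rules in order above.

Rule 1 (nasal place assimilation): /m/ precedes the alveolar consonant /d/, so it assimilates in place to [n]. /m/ precedes the alveolar consonant /z/, so it assimilates in place to [n]. /mimdamzaodtew/ → mindanzaodtew.
Rule 2 (regressive voicing assimilation): /d/ precedes the voiceless obstruent /t/, so it devoices to [t] by assimilation. /mindanzaodtew/ → mindanzaottew.
Rule 3 (post-nasal voicing): no segment meets the environment; /mindanzaottew/ is unchanged.
Rule 4 (final a-epenthesis): the form ends in the consonant /w/, so [a] is inserted word-finally. /mindanzaottew/ → mindanzaottewa.

mindanzaottewa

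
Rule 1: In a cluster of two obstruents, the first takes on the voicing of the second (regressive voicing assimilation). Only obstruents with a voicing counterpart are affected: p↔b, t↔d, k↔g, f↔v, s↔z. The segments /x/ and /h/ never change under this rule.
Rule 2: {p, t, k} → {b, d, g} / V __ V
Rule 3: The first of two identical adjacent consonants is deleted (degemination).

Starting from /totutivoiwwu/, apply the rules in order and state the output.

todudivoiwu

Rule 1 (regressive voicing assimilation): no segment meets the environment; /totutivoiwwu/ is unchanged.
Rule 2 (intervocalic voicing): /t/ is a voiceless stop between vowels /o/ and /u/, so it voices to [d]. /t/ is a voiceless stop between vowels /u/ and /i/, so it voices to [d]. /totutivoiwwu/ → todudivoiwwu.
Rule 3 (degemination): /ww/ is a geminate; the first /w/ deletes. /todudivoiwwu/ → todudivoiwu.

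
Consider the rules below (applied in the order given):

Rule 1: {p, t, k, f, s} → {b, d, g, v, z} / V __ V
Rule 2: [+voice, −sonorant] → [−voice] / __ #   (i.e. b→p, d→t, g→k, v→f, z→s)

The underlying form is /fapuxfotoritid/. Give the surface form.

fabuxfodoridit

Rule 1 (intervocalic voicing): /p/ is a voiceless obstruent between vowels /a/ and /u/, so it voices to [b]. /t/ is a voiceless obstruent between vowels /o/ and /o/, so it voices to [d]. /t/ is a voiceless obstruent between vowels /i/ and /i/, so it voices to [d]. /fapuxfotoritid/ → fabuxfodoridid.
Rule 2 (final devoicing): /d/ is a voiced obstruent in word-final position, so it devoices to [t]. /fabuxfodoridid/ → fabuxfodoridit.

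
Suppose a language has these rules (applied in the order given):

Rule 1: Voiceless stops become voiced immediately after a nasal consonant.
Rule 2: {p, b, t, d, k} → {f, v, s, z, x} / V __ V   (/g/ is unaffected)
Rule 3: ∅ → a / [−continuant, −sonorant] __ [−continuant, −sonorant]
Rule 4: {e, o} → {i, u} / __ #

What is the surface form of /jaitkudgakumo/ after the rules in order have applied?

Rule 1 (post-nasal voicing): no segment meets the environment; /jaitkudgakumo/ is unchanged.
Rule 2 (intervocalic spirantization): /k/ is a stop between vowels /a/ and /u/, so it spirantizes to the fricative [x]. /jaitkudgakumo/ → jaitkudgaxumo.
Rule 3 (stop-cluster a-epenthesis): /t/ and /k/ form a stop–stop cluster, so [a] is inserted between them. /d/ and /g/ form a stop–stop cluster, so [a] is inserted between them. /jaitkudgaxumo/ → jaitakudagaxumo.
Rule 4 (final vowel raising): /o/ is a mid vowel in word-final position, so it raises to [u]. /jaitakudagaxumo/ → jaitakudagaxumu.

jaitakudagaxumu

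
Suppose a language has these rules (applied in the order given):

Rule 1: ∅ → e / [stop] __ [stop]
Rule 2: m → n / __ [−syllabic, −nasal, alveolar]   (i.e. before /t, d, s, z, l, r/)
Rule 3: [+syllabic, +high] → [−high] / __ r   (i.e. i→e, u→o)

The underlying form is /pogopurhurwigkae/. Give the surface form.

pogoporhorwigekae

Rule 1 (stop-cluster e-epenthesis): /g/ and /k/ form a stop–stop cluster, so [e] is inserted between them. /pogopurhurwigkae/ → pogopurhurwigekae.
Rule 2 (nasal place assimilation): no segment meets the environment; /pogopurhurwigekae/ is unchanged.
Rule 3 (pre-rhotic lowering): /u/ is a high vowel immediately before /r/, so it lowers to [o]. /u/ is a high vowel immediately before /r/, so it lowers to [o]. /pogopurhurwigekae/ → pogoporhorwigekae.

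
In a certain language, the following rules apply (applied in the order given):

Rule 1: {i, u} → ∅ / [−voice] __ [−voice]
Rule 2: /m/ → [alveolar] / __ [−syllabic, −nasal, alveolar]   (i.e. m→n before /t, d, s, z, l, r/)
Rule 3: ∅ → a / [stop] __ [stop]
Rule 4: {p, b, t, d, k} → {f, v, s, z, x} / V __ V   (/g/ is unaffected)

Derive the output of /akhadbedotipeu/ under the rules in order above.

akhazavezosafeu

Rule 1 (high vowel syncope): /i/ is a high vowel flanked by voiceless consonants /t/ and /p/, so it deletes. /akhadbedotipeu/ → akhadbedotpeu.
Rule 2 (nasal place assimilation): no segment meets the environment; /akhadbedotpeu/ is unchanged.
Rule 3 (stop-cluster a-epenthesis): /d/ and /b/ form a stop–stop cluster, so [a] is inserted between them. /t/ and /p/ form a stop–stop cluster, so [a] is inserted between them. /akhadbedotpeu/ → akhadabedotapeu.
Rule 4 (intervocalic spirantization): /d/ is a stop between vowels /a/ and /a/, so it spirantizes to the fricative [z]. /b/ is a stop between vowels /a/ and /e/, so it spirantizes to the fricative [v]. /d/ is a stop between vowels /e/ and /o/, so it spirantizes to the fricative [z]. /t/ is a stop between vowels /o/ and /a/, so it spirantizes to the fricative [s]. /p/ is a stop between vowels /a/ and /e/, so it spirantizes to the fricative [f]. /akhadabedotapeu/ → akhazavezosafeu.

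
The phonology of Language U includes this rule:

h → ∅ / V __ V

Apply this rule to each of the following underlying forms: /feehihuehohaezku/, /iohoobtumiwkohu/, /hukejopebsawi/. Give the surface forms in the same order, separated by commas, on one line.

feeiueoaezku, iooobtumiwkou, hukejopebsawi

/feehihuehohaezku/: /h/ occurs between vowels /e/ and /i/, so it deletes. /h/ occurs between vowels /i/ and /u/, so it deletes. /h/ occurs between vowels /e/ and /o/, so it deletes. /h/ occurs between vowels /o/ and /a/, so it deletes. → [feeiueoaezku].
/iohoobtumiwkohu/: /h/ occurs between vowels /o/ and /o/, so it deletes. /h/ occurs between vowels /o/ and /u/, so it deletes. → [iooobtumiwkou].
/hukejopebsawi/: the rule's environment is not met; surfaces unchanged as [hukejopebsawi].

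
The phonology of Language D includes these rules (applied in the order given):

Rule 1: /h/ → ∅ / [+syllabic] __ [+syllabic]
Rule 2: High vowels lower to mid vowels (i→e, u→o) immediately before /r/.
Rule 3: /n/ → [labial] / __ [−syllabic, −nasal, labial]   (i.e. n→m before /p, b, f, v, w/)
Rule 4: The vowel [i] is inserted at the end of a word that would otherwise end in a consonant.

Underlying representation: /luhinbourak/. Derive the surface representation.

Rule 1 (intervocalic h-deletion): /h/ occurs between vowels /u/ and /i/, so it deletes. /luhinbourak/ → luinbourak.
Rule 2 (pre-rhotic lowering): /u/ is a high vowel immediately before /r/, so it lowers to [o]. /luinbourak/ → luinboorak.
Rule 3 (nasal place assimilation): /n/ precedes the labial consonant /b/, so it assimilates in place to [m]. /luinboorak/ → luimboorak.
Rule 4 (final i-epenthesis): the form ends in the consonant /k/, so [i] is inserted word-finally. /luimboorak/ → luimbooraki.

luimbooraki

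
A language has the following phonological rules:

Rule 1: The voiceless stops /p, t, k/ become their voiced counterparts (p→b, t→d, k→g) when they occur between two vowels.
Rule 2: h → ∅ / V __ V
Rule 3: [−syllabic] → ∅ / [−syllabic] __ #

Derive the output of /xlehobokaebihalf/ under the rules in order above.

xleobogaebial

Rule 1 (intervocalic voicing): /k/ is a voiceless stop between vowels /o/ and /a/, so it voices to [g]. /xlehobokaebihalf/ → xlehobogaebihalf.
Rule 2 (intervocalic h-deletion): /h/ occurs between vowels /e/ and /o/, so it deletes. /h/ occurs between vowels /i/ and /a/, so it deletes. /xlehobogaebihalf/ → xleobogaebialf.
Rule 3 (final cluster simplification): /f/ is the second consonant of a word-final cluster /lf/, so it deletes. /xleobogaebialf/ → xleobogaebial.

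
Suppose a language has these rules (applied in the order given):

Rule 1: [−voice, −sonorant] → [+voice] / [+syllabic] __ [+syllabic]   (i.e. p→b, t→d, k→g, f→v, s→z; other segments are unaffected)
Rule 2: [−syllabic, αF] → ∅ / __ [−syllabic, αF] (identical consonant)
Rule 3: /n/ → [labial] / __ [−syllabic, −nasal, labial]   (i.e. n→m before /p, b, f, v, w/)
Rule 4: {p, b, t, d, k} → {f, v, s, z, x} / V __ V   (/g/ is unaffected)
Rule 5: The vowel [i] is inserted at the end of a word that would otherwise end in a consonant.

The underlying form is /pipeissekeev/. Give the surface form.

piveisegeevi

Rule 1 (intervocalic voicing): /p/ is a voiceless obstruent between vowels /i/ and /e/, so it voices to [b]. /k/ is a voiceless obstruent between vowels /e/ and /e/, so it voices to [g]. /pipeissekeev/ → pibeissegeev.
Rule 2 (degemination): /ss/ is a geminate; the first /s/ deletes. /pibeissegeev/ → pibeisegeev.
Rule 3 (nasal place assimilation): no segment meets the environment; /pibeisegeev/ is unchanged.
Rule 4 (intervocalic spirantization): /b/ is a stop between vowels /i/ and /e/, so it spirantizes to the fricative [v]. /pibeisegeev/ → piveisegeev.
Rule 5 (final i-epenthesis): the form ends in the consonant /v/, so [i] is inserted word-finally. /piveisegeev/ → piveisegeevi.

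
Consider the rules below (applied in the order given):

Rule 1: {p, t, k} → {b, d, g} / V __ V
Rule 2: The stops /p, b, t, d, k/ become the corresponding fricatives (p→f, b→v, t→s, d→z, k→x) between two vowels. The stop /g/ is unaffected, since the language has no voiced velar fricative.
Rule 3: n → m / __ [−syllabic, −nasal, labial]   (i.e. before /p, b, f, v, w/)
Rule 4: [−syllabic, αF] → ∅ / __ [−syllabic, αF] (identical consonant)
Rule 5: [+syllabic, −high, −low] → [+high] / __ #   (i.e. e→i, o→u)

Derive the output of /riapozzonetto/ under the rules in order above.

Rule 1 (intervocalic voicing): /p/ is a voiceless stop between vowels /a/ and /o/, so it voices to [b]. /riapozzonetto/ → riabozzonetto.
Rule 2 (intervocalic spirantization): /b/ is a stop between vowels /a/ and /o/, so it spirantizes to the fricative [v]. /riabozzonetto/ → riavozzonetto.
Rule 3 (nasal place assimilation): no segment meets the environment; /riavozzonetto/ is unchanged.
Rule 4 (degemination): /zz/ is a geminate; the first /z/ deletes. /tt/ is a geminate; the first /t/ deletes. /riavozzonetto/ → riavozoneto.
Rule 5 (final vowel raising): /o/ is a mid vowel in word-final position, so it raises to [u]. /riavozoneto/ → riavozonetu.

riavozonetu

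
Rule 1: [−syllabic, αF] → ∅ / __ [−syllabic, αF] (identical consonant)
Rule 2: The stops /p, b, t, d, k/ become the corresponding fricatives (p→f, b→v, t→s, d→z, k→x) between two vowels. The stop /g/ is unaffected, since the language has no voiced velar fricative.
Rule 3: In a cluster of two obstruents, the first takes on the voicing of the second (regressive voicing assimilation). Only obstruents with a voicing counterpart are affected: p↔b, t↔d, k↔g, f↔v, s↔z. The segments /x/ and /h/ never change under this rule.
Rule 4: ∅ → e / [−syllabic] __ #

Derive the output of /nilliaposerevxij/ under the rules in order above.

Rule 1 (degemination): /ll/ is a geminate; the first /l/ deletes. /nilliaposerevxij/ → niliaposerevxij.
Rule 2 (intervocalic spirantization): /p/ is a stop between vowels /a/ and /o/, so it spirantizes to the fricative [f]. /niliaposerevxij/ → niliafoserevxij.
Rule 3 (regressive voicing assimilation): /v/ precedes the voiceless obstruent /x/, so it devoices to [f] by assimilation. /niliafoserevxij/ → niliafoserefxij.
Rule 4 (final e-epenthesis): the form ends in the consonant /j/, so [e] is inserted word-finally. /niliafoserefxij/ → niliafoserefxije.

niliafoserefxije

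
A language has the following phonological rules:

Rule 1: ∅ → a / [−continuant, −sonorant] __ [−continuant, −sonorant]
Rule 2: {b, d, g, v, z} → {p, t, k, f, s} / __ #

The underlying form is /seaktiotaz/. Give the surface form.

seakatiotas

Rule 1 (stop-cluster a-epenthesis): /k/ and /t/ form a stop–stop cluster, so [a] is inserted between them. /seaktiotaz/ → seakatiotaz.
Rule 2 (final devoicing): /z/ is a voiced obstruent in word-final position, so it devoices to [s]. /seakatiotaz/ → seakatiotas.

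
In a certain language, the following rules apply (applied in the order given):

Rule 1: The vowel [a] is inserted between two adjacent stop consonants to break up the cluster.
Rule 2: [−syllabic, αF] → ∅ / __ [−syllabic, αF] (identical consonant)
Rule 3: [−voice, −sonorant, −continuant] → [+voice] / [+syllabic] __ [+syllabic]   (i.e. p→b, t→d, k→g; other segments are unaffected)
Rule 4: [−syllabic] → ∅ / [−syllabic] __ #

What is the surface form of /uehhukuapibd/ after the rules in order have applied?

uehuguabibad

Rule 1 (stop-cluster a-epenthesis): /b/ and /d/ form a stop–stop cluster, so [a] is inserted between them. /uehhukuapibd/ → uehhukuapibad.
Rule 2 (degemination): /hh/ is a geminate; the first /h/ deletes. /uehhukuapibad/ → uehukuapibad.
Rule 3 (intervocalic voicing): /k/ is a voiceless stop between vowels /u/ and /u/, so it voices to [g]. /p/ is a voiceless stop between vowels /a/ and /i/, so it voices to [b]. /uehukuapibad/ → uehuguabibad.
Rule 4 (final cluster simplification): no segment meets the environment; /uehuguabibad/ is unchanged.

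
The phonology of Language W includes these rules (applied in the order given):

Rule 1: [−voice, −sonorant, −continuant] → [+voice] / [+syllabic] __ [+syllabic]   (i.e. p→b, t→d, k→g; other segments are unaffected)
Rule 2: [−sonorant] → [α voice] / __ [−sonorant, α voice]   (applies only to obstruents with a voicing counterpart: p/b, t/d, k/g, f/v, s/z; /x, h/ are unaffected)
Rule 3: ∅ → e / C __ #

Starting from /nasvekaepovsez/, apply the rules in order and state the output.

Rule 1 (intervocalic voicing): /k/ is a voiceless stop between vowels /e/ and /a/, so it voices to [g]. /p/ is a voiceless stop between vowels /e/ and /o/, so it voices to [b]. /nasvekaepovsez/ → nasvegaebovsez.
Rule 2 (regressive voicing assimilation): /s/ precedes the voiced obstruent /v/, so it voices to [z] by assimilation. /v/ precedes the voiceless obstruent /s/, so it devoices to [f] by assimilation. /nasvegaebovsez/ → nazvegaebofsez.
Rule 3 (final e-epenthesis): the form ends in the consonant /z/, so [e] is inserted word-finally. /nazvegaebofsez/ → nazvegaebofseze.

nazvegaebofseze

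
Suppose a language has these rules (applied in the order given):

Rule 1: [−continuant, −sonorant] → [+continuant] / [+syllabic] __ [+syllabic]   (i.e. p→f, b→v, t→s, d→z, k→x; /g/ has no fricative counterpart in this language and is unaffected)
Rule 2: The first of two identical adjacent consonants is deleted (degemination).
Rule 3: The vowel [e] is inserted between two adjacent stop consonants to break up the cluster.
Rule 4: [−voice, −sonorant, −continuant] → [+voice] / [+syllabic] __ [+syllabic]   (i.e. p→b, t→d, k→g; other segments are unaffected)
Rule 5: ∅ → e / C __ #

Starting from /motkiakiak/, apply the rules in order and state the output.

modegiaxiake

Rule 1 (intervocalic spirantization): /k/ is a stop between vowels /a/ and /i/, so it spirantizes to the fricative [x]. /motkiakiak/ → motkiaxiak.
Rule 2 (degemination): no segment meets the environment; /motkiaxiak/ is unchanged.
Rule 3 (stop-cluster e-epenthesis): /t/ and /k/ form a stop–stop cluster, so [e] is inserted between them. /motkiaxiak/ → motekiaxiak.
Rule 4 (intervocalic voicing): /t/ is a voiceless stop between vowels /o/ and /e/, so it voices to [d]. /k/ is a voiceless stop between vowels /e/ and /i/, so it voices to [g]. /motekiaxiak/ → modegiaxiak.
Rule 5 (final e-epenthesis): the form ends in the consonant /k/, so [e] is inserted word-finally. /modegiaxiak/ → modegiaxiake.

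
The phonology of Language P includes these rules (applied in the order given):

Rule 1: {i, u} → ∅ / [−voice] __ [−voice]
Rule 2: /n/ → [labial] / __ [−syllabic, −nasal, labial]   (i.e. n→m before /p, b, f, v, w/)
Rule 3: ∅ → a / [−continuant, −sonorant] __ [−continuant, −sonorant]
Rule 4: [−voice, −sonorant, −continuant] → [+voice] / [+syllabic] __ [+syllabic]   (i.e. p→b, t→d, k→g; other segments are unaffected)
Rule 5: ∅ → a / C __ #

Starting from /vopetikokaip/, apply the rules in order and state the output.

Rule 1 (high vowel syncope): /i/ is a high vowel flanked by voiceless consonants /t/ and /k/, so it deletes. /vopetikokaip/ → vopetkokaip.
Rule 2 (nasal place assimilation): no segment meets the environment; /vopetkokaip/ is unchanged.
Rule 3 (stop-cluster a-epenthesis): /t/ and /k/ form a stop–stop cluster, so [a] is inserted between them. /vopetkokaip/ → vopetakokaip.
Rule 4 (intervocalic voicing): /p/ is a voiceless stop between vowels /o/ and /e/, so it voices to [b]. /t/ is a voiceless stop between vowels /e/ and /a/, so it voices to [d]. /k/ is a voiceless stop between vowels /a/ and /o/, so it voices to [g]. /k/ is a voiceless stop between vowels /o/ and /a/, so it voices to [g]. /vopetakokaip/ → vobedagogaip.
Rule 5 (final a-epenthesis): the form ends in the consonant /p/, so [a] is inserted word-finally. /vobedagogaip/ → vobedagogaipa.

vobedagogaipa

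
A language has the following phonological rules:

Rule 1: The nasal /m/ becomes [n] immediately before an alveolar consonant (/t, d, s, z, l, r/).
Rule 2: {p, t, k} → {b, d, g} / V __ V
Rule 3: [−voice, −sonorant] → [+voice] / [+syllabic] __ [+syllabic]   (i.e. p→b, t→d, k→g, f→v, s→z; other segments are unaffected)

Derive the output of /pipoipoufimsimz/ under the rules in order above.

Rule 1 (nasal place assimilation): /m/ precedes the alveolar consonant /s/, so it assimilates in place to [n]. /m/ precedes the alveolar consonant /z/, so it assimilates in place to [n]. /pipoipoufimsimz/ → pipoipoufinsinz.
Rule 2 (intervocalic voicing): /p/ is a voiceless stop between vowels /i/ and /o/, so it voices to [b]. /p/ is a voiceless stop between vowels /i/ and /o/, so it voices to [b]. /pipoipoufinsinz/ → piboiboufinsinz.
Rule 3 (intervocalic voicing): /f/ is a voiceless obstruent between vowels /u/ and /i/, so it voices to [v]. /piboiboufinsinz/ → piboibouvinsinz.

piboibouvinsinz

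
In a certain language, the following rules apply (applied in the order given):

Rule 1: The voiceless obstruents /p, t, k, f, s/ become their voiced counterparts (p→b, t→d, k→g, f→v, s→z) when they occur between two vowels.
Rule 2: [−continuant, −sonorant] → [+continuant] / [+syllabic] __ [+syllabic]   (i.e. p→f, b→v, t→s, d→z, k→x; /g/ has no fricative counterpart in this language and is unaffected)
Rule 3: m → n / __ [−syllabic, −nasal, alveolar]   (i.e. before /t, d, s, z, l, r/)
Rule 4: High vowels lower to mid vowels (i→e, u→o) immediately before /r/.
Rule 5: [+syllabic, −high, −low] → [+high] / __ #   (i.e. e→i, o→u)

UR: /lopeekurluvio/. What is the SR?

loveegorluviu

Rule 1 (intervocalic voicing): /p/ is a voiceless obstruent between vowels /o/ and /e/, so it voices to [b]. /k/ is a voiceless obstruent between vowels /e/ and /u/, so it voices to [g]. /lopeekurluvio/ → lobeegurluvio.
Rule 2 (intervocalic spirantization): /b/ is a stop between vowels /o/ and /e/, so it spirantizes to the fricative [v]. /lobeegurluvio/ → loveegurluvio.
Rule 3 (nasal place assimilation): no segment meets the environment; /loveegurluvio/ is unchanged.
Rule 4 (pre-rhotic lowering): /u/ is a high vowel immediately before /r/, so it lowers to [o]. /loveegurluvio/ → loveegorluvio.
Rule 5 (final vowel raising): /o/ is a mid vowel in word-final position, so it raises to [u]. /loveegorluvio/ → loveegorluviu.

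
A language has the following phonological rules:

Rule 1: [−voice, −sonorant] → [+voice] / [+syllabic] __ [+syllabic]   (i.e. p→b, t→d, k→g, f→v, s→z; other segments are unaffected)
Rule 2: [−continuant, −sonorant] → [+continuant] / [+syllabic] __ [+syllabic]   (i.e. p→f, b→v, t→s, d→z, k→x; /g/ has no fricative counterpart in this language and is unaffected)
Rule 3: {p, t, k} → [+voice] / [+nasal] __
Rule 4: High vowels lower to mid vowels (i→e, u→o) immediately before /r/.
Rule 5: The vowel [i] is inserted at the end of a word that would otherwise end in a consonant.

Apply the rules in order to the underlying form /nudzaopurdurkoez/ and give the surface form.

Rule 1 (intervocalic voicing): /p/ is a voiceless obstruent between vowels /o/ and /u/, so it voices to [b]. /nudzaopurdurkoez/ → nudzaoburdurkoez.
Rule 2 (intervocalic spirantization): /b/ is a stop between vowels /o/ and /u/, so it spirantizes to the fricative [v]. /nudzaoburdurkoez/ → nudzaovurdurkoez.
Rule 3 (post-nasal voicing): no segment meets the environment; /nudzaovurdurkoez/ is unchanged.
Rule 4 (pre-rhotic lowering): /u/ is a high vowel immediately before /r/, so it lowers to [o]. /u/ is a high vowel immediately before /r/, so it lowers to [o]. /nudzaovurdurkoez/ → nudzaovordorkoez.
Rule 5 (final i-epenthesis): the form ends in the consonant /z/, so [i] is inserted word-finally. /nudzaovordorkoez/ → nudzaovordorkoezi.

nudzaovordorkoezi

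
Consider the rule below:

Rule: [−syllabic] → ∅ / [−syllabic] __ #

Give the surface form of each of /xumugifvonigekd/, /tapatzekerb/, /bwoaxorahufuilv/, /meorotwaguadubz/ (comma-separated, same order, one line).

/xumugifvonigekd/: /d/ is the second consonant of a word-final cluster /kd/, so it deletes. → [xumugifvonigek].
/tapatzekerb/: /b/ is the second consonant of a word-final cluster /rb/, so it deletes. → [tapatzeker].
/bwoaxorahufuilv/: /v/ is the second consonant of a word-final cluster /lv/, so it deletes. → [bwoaxorahufuil].
/meorotwaguadubz/: /z/ is the second consonant of a word-final cluster /bz/, so it deletes. → [meorotwaguadub].

xumugifvonigek, tapatzeker, bwoaxorahufuil, meorotwaguadub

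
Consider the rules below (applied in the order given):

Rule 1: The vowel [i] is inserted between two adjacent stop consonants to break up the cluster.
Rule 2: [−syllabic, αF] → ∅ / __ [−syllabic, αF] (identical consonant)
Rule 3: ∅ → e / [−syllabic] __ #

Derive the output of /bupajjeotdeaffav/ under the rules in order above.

bupajeotideafave

Rule 1 (stop-cluster i-epenthesis): /t/ and /d/ form a stop–stop cluster, so [i] is inserted between them. /bupajjeotdeaffav/ → bupajjeotideaffav.
Rule 2 (degemination): /jj/ is a geminate; the first /j/ deletes. /ff/ is a geminate; the first /f/ deletes. /bupajjeotideaffav/ → bupajeotideafav.
Rule 3 (final e-epenthesis): the form ends in the consonant /v/, so [e] is inserted word-finally. /bupajeotideafav/ → bupajeotideafave.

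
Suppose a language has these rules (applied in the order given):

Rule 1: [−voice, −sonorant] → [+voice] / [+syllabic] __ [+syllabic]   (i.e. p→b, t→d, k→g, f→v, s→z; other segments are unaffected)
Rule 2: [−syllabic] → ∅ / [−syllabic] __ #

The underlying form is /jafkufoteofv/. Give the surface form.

jafkuvodeof

Rule 1 (intervocalic voicing): /f/ is a voiceless obstruent between vowels /u/ and /o/, so it voices to [v]. /t/ is a voiceless obstruent between vowels /o/ and /e/, so it voices to [d]. /jafkufoteofv/ → jafkuvodeofv.
Rule 2 (final cluster simplification): /v/ is the second consonant of a word-final cluster /fv/, so it deletes. /jafkuvodeofv/ → jafkuvodeof.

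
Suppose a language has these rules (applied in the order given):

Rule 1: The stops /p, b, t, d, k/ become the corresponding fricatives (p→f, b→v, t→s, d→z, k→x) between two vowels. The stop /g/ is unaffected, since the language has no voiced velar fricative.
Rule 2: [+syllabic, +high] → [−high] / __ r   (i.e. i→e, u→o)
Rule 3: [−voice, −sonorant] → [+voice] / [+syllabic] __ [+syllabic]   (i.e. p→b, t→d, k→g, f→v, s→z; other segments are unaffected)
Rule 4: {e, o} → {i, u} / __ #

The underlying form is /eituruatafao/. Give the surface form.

eizoruazavau

Rule 1 (intervocalic spirantization): /t/ is a stop between vowels /i/ and /u/, so it spirantizes to the fricative [s]. /t/ is a stop between vowels /a/ and /a/, so it spirantizes to the fricative [s]. /eituruatafao/ → eisuruasafao.
Rule 2 (pre-rhotic lowering): /u/ is a high vowel immediately before /r/, so it lowers to [o]. /eisuruasafao/ → eisoruasafao.
Rule 3 (intervocalic voicing): /s/ is a voiceless obstruent between vowels /i/ and /o/, so it voices to [z]. /s/ is a voiceless obstruent between vowels /a/ and /a/, so it voices to [z]. /f/ is a voiceless obstruent between vowels /a/ and /a/, so it voices to [v]. /eisoruasafao/ → eizoruazavao.
Rule 4 (final vowel raising): /o/ is a mid vowel in word-final position, so it raises to [u]. /eizoruazavao/ → eizoruazavau.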